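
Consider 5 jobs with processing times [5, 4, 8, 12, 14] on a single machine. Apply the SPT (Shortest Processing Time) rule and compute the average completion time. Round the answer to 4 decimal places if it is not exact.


Sort jobs by processing time (SPT order): [4, 5, 8, 12, 14]
Compute completion times sequentially:
  Job 1: processing = 4, completes at 4
  Job 2: processing = 5, completes at 9
  Job 3: processing = 8, completes at 17
  Job 4: processing = 12, completes at 29
  Job 5: processing = 14, completes at 43
Sum of completion times = 102
Average completion time = 102/5 = 20.4

20.4


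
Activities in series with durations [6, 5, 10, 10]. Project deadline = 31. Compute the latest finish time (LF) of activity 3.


LF(activity 3) = deadline - sum of successor durations
Successors: activities 4 through 4 with durations [10]
Sum of successor durations = 10
LF = 31 - 10 = 21

21


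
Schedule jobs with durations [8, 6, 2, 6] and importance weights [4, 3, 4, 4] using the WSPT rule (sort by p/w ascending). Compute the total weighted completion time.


Compute p/w ratios and sort ascending (WSPT): [(2, 4), (6, 4), (8, 4), (6, 3)]
Compute weighted completion times:
  Job (p=2,w=4): C=2, w*C=4*2=8
  Job (p=6,w=4): C=8, w*C=4*8=32
  Job (p=8,w=4): C=16, w*C=4*16=64
  Job (p=6,w=3): C=22, w*C=3*22=66
Total weighted completion time = 170

170


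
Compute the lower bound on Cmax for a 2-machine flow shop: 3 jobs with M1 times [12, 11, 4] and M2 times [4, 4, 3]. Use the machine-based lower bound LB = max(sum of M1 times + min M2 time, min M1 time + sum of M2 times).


LB1 = sum(M1 times) + min(M2 times) = 27 + 3 = 30
LB2 = min(M1 times) + sum(M2 times) = 4 + 11 = 15
Lower bound = max(LB1, LB2) = max(30, 15) = 30

30


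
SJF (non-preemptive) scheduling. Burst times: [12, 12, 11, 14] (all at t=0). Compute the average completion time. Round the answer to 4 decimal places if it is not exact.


SJF order (ascending): [11, 12, 12, 14]
Completion times:
  Job 1: burst=11, C=11
  Job 2: burst=12, C=23
  Job 3: burst=12, C=35
  Job 4: burst=14, C=49
Average completion = 118/4 = 29.5

29.5


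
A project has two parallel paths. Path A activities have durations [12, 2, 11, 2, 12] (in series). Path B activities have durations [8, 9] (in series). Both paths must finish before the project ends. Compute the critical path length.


Path A total = 12 + 2 + 11 + 2 + 12 = 39
Path B total = 8 + 9 = 17
Critical path = longest path = max(39, 17) = 39

39


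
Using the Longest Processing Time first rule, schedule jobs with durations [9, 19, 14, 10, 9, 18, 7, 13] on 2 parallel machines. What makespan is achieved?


Sort jobs in decreasing order (LPT): [19, 18, 14, 13, 10, 9, 9, 7]
Assign each job to the least loaded machine:
  Machine 1: jobs [19, 13, 10, 7], load = 49
  Machine 2: jobs [18, 14, 9, 9], load = 50
Makespan = max load = 50

50


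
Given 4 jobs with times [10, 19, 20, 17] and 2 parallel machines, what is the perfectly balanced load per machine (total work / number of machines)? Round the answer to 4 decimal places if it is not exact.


Total processing time = 10 + 19 + 20 + 17 = 66
Number of machines = 2
Ideal balanced load = 66 / 2 = 33.0

33.0


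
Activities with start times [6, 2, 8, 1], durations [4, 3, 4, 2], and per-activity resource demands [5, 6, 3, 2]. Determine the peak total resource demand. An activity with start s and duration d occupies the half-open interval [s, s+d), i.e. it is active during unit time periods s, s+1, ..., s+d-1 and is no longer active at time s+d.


Each activity i is active on [start_i, start_i + duration_i).
Compute total resource usage per time slot:
  t=0: active resources = [], total = 0
  t=1: active resources = [2], total = 2
  t=2: active resources = [6, 2], total = 8
  t=3: active resources = [6], total = 6
  t=4: active resources = [6], total = 6
  t=5: active resources = [], total = 0
  t=6: active resources = [5], total = 5
  t=7: active resources = [5], total = 5
  t=8: active resources = [5, 3], total = 8
  t=9: active resources = [5, 3], total = 8
  t=10: active resources = [3], total = 3
  t=11: active resources = [3], total = 3
Peak resource demand = 8

8


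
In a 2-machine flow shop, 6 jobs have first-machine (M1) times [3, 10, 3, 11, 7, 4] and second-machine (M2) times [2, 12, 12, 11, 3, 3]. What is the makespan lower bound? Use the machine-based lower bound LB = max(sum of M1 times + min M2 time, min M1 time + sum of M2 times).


LB1 = sum(M1 times) + min(M2 times) = 38 + 2 = 40
LB2 = min(M1 times) + sum(M2 times) = 3 + 43 = 46
Lower bound = max(LB1, LB2) = max(40, 46) = 46

46


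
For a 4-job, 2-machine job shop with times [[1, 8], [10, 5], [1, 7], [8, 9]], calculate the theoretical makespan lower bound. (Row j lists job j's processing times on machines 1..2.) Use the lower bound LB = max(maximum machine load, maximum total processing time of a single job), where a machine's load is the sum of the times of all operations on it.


Machine loads:
  Machine 1: 1 + 10 + 1 + 8 = 20
  Machine 2: 8 + 5 + 7 + 9 = 29
Max machine load = 29
Job totals:
  Job 1: 9
  Job 2: 15
  Job 3: 8
  Job 4: 17
Max job total = 17
Lower bound = max(29, 17) = 29

29


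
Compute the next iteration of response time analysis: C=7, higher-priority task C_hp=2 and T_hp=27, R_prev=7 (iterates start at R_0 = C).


R_next = C + ceil(R_prev / T_hp) * C_hp
ceil(7 / 27) = ceil(0.2593) = 1
Interference = 1 * 2 = 2
R_next = 7 + 2 = 9

9


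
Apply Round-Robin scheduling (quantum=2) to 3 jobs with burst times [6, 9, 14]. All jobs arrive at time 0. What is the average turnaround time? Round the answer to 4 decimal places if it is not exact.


Time quantum = 2
Execution trace:
  J1 runs 2 units, time = 2
  J2 runs 2 units, time = 4
  J3 runs 2 units, time = 6
  J1 runs 2 units, time = 8
  J2 runs 2 units, time = 10
  J3 runs 2 units, time = 12
  J1 runs 2 units, time = 14
  J2 runs 2 units, time = 16
  J3 runs 2 units, time = 18
  J2 runs 2 units, time = 20
  J3 runs 2 units, time = 22
  J2 runs 1 units, time = 23
  J3 runs 2 units, time = 25
  J3 runs 2 units, time = 27
  J3 runs 2 units, time = 29
Finish times: [14, 23, 29]
Average turnaround = 66/3 = 22.0

22.0


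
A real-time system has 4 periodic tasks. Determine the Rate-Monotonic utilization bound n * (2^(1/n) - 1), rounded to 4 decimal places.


Compute 2^(1/4) = 1.1892071150
Subtract 1: 1.1892071150 - 1 = 0.1892071150
Multiply by n: 4 * 0.1892071150 = 0.7568284600
Round to 4 dp: 0.7568

0.7568


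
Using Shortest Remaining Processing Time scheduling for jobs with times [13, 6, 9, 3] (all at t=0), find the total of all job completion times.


Since all jobs arrive at t=0, SRPT equals SPT ordering.
SPT order: [3, 6, 9, 13]
Completion times:
  Job 1: p=3, C=3
  Job 2: p=6, C=9
  Job 3: p=9, C=18
  Job 4: p=13, C=31
Total completion time = 3 + 9 + 18 + 31 = 61

61


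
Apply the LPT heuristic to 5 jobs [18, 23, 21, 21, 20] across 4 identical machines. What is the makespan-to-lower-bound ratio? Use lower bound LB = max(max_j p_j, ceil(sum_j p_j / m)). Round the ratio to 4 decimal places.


LPT order: [23, 21, 21, 20, 18]
Machine loads after assignment: [23, 21, 21, 38]
LPT makespan = 38
Lower bound = max(max_job, ceil(total/4)) = max(23, 26) = 26
Ratio = 38 / 26 = 1.4615

1.4615


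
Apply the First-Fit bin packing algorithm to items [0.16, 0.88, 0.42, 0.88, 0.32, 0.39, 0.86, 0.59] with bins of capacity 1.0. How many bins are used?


Place items sequentially using First-Fit:
  Item 0.16 -> new Bin 1
  Item 0.88 -> new Bin 2
  Item 0.42 -> Bin 1 (now 0.58)
  Item 0.88 -> new Bin 3
  Item 0.32 -> Bin 1 (now 0.9)
  Item 0.39 -> new Bin 4
  Item 0.86 -> new Bin 5
  Item 0.59 -> Bin 4 (now 0.98)
Total bins used = 5

5


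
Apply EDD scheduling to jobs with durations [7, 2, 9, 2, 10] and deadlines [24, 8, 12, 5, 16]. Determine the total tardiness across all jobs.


Sort by due date (EDD order): [(2, 5), (2, 8), (9, 12), (10, 16), (7, 24)]
Compute completion times and tardiness:
  Job 1: p=2, d=5, C=2, tardiness=max(0,2-5)=0
  Job 2: p=2, d=8, C=4, tardiness=max(0,4-8)=0
  Job 3: p=9, d=12, C=13, tardiness=max(0,13-12)=1
  Job 4: p=10, d=16, C=23, tardiness=max(0,23-16)=7
  Job 5: p=7, d=24, C=30, tardiness=max(0,30-24)=6
Total tardiness = 14

14


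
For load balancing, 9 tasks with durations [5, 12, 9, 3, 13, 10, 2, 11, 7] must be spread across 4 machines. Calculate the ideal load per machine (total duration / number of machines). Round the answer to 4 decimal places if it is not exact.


Total processing time = 5 + 12 + 9 + 3 + 13 + 10 + 2 + 11 + 7 = 72
Number of machines = 4
Ideal balanced load = 72 / 4 = 18.0

18.0


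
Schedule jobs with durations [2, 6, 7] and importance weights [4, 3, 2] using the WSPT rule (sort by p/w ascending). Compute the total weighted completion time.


Compute p/w ratios and sort ascending (WSPT): [(2, 4), (6, 3), (7, 2)]
Compute weighted completion times:
  Job (p=2,w=4): C=2, w*C=4*2=8
  Job (p=6,w=3): C=8, w*C=3*8=24
  Job (p=7,w=2): C=15, w*C=2*15=30
Total weighted completion time = 62

62


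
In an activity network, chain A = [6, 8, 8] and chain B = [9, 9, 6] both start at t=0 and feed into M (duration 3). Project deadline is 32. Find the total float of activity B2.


Forward pass: ES(B2) = sum of predecessors on chain B = 9
EF = ES + duration = 9 + 9 = 18
Backward pass: LF(M) = deadline = 32; LS(M) = 32 - 3 = 29
LF(B2) = LS(M) - sum(successors on chain B) = 29 - 6 = 23
LS = LF - duration = 23 - 9 = 14
Total float = LS - ES = 14 - 9 = 5

5


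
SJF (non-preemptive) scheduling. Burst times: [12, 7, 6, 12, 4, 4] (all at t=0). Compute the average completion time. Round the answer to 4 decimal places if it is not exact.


SJF order (ascending): [4, 4, 6, 7, 12, 12]
Completion times:
  Job 1: burst=4, C=4
  Job 2: burst=4, C=8
  Job 3: burst=6, C=14
  Job 4: burst=7, C=21
  Job 5: burst=12, C=33
  Job 6: burst=12, C=45
Average completion = 125/6 = 20.8333

20.8333


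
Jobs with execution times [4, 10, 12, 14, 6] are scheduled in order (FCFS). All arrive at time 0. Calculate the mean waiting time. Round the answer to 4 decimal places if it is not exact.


FCFS order (as given): [4, 10, 12, 14, 6]
Waiting times:
  Job 1: wait = 0
  Job 2: wait = 4
  Job 3: wait = 14
  Job 4: wait = 26
  Job 5: wait = 40
Sum of waiting times = 84
Average waiting time = 84/5 = 16.8

16.8


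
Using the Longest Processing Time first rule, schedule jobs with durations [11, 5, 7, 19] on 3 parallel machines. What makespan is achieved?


Sort jobs in decreasing order (LPT): [19, 11, 7, 5]
Assign each job to the least loaded machine:
  Machine 1: jobs [19], load = 19
  Machine 2: jobs [11], load = 11
  Machine 3: jobs [7, 5], load = 12
Makespan = max load = 19

19


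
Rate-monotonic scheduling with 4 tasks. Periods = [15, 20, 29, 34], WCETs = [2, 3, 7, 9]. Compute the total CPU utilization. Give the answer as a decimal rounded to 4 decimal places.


Compute individual utilizations (exact fractions):
  Task 1: C/T = 2/15 (approx. 0.1333)
  Task 2: C/T = 3/20 (approx. 0.15)
  Task 3: C/T = 7/29 (approx. 0.2414)
  Task 4: C/T = 9/34 (approx. 0.2647)
Total utilization U = 2/15 + 3/20 + 7/29 + 9/34 = 23351/29580
Rounded to 4 decimal places: U = 0.7894
RM (Liu & Layland) bound for 4 tasks = 0.756828; compare with U = 23351/29580 (approx. 0.789419)
bound < U <= 1, so the RM sufficient condition is not met (inconclusive; an exact test such as response-time analysis is needed).

0.7894


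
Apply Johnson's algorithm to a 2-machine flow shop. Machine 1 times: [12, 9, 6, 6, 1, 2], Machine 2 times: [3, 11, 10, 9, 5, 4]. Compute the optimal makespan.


Apply Johnson's rule:
  Group 1 (a <= b): [(5, 1, 5), (6, 2, 4), (3, 6, 10), (4, 6, 9), (2, 9, 11)]
  Group 2 (a > b): [(1, 12, 3)]
Optimal job order: [5, 6, 3, 4, 2, 1]
Schedule:
  Job 5: M1 done at 1, M2 done at 6
  Job 6: M1 done at 3, M2 done at 10
  Job 3: M1 done at 9, M2 done at 20
  Job 4: M1 done at 15, M2 done at 29
  Job 2: M1 done at 24, M2 done at 40
  Job 1: M1 done at 36, M2 done at 43
Makespan = 43

43


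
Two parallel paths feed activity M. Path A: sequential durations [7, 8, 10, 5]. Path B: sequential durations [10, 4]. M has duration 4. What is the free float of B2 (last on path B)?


ES(B2) = sum of predecessors on chain B = 10
EF(B2) = ES + duration = 10 + 4 = 14
Successor of B2 is M. ES(M) = max(sum(A), sum(B)) = max(30, 14) = 30
Free float = ES(successor) - EF(current) = 30 - 14 = 16

16


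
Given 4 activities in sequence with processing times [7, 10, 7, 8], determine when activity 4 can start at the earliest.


Activity 4 starts after activities 1 through 3 complete.
Predecessor durations: [7, 10, 7]
ES = 7 + 10 + 7 = 24

24


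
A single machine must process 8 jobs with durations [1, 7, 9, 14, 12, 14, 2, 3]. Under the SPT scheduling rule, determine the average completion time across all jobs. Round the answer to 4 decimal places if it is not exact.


Sort jobs by processing time (SPT order): [1, 2, 3, 7, 9, 12, 14, 14]
Compute completion times sequentially:
  Job 1: processing = 1, completes at 1
  Job 2: processing = 2, completes at 3
  Job 3: processing = 3, completes at 6
  Job 4: processing = 7, completes at 13
  Job 5: processing = 9, completes at 22
  Job 6: processing = 12, completes at 34
  Job 7: processing = 14, completes at 48
  Job 8: processing = 14, completes at 62
Sum of completion times = 189
Average completion time = 189/8 = 23.625

23.625


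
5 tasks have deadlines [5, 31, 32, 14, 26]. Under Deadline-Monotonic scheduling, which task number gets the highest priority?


Sort tasks by relative deadline (ascending):
  Task 1: deadline = 5
  Task 4: deadline = 14
  Task 5: deadline = 26
  Task 2: deadline = 31
  Task 3: deadline = 32
Priority order (highest first): [1, 4, 5, 2, 3]
Highest priority task = 1

1


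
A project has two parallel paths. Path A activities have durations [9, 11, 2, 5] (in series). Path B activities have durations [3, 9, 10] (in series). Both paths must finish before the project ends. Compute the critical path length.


Path A total = 9 + 11 + 2 + 5 = 27
Path B total = 3 + 9 + 10 = 22
Critical path = longest path = max(27, 22) = 27

27


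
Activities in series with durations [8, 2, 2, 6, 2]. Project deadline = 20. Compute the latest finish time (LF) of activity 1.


LF(activity 1) = deadline - sum of successor durations
Successors: activities 2 through 5 with durations [2, 2, 6, 2]
Sum of successor durations = 12
LF = 20 - 12 = 8

8


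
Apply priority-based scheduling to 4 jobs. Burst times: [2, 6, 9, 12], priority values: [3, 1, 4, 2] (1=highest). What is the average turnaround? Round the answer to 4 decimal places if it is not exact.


Sort by priority (ascending = highest first):
Order: [(1, 6), (2, 12), (3, 2), (4, 9)]
Completion times:
  Priority 1, burst=6, C=6
  Priority 2, burst=12, C=18
  Priority 3, burst=2, C=20
  Priority 4, burst=9, C=29
Average turnaround = 73/4 = 18.25

18.25


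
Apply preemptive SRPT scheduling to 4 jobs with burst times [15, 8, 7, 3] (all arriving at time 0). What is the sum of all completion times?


Since all jobs arrive at t=0, SRPT equals SPT ordering.
SPT order: [3, 7, 8, 15]
Completion times:
  Job 1: p=3, C=3
  Job 2: p=7, C=10
  Job 3: p=8, C=18
  Job 4: p=15, C=33
Total completion time = 3 + 10 + 18 + 33 = 64

64


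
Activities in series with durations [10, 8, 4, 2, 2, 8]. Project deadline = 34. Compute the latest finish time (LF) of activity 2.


LF(activity 2) = deadline - sum of successor durations
Successors: activities 3 through 6 with durations [4, 2, 2, 8]
Sum of successor durations = 16
LF = 34 - 16 = 18

18


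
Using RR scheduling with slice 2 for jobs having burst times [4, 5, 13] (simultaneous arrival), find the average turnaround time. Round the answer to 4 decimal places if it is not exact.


Time quantum = 2
Execution trace:
  J1 runs 2 units, time = 2
  J2 runs 2 units, time = 4
  J3 runs 2 units, time = 6
  J1 runs 2 units, time = 8
  J2 runs 2 units, time = 10
  J3 runs 2 units, time = 12
  J2 runs 1 units, time = 13
  J3 runs 2 units, time = 15
  J3 runs 2 units, time = 17
  J3 runs 2 units, time = 19
  J3 runs 2 units, time = 21
  J3 runs 1 units, time = 22
Finish times: [8, 13, 22]
Average turnaround = 43/3 = 14.3333

14.3333


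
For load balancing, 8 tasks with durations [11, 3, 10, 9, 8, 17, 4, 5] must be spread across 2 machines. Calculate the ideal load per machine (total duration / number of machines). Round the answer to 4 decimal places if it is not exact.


Total processing time = 11 + 3 + 10 + 9 + 8 + 17 + 4 + 5 = 67
Number of machines = 2
Ideal balanced load = 67 / 2 = 33.5

33.5


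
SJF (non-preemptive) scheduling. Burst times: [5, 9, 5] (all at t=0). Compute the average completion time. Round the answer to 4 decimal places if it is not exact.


SJF order (ascending): [5, 5, 9]
Completion times:
  Job 1: burst=5, C=5
  Job 2: burst=5, C=10
  Job 3: burst=9, C=19
Average completion = 34/3 = 11.3333

11.3333


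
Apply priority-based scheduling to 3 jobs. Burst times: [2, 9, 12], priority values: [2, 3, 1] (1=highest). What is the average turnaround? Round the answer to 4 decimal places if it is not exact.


Sort by priority (ascending = highest first):
Order: [(1, 12), (2, 2), (3, 9)]
Completion times:
  Priority 1, burst=12, C=12
  Priority 2, burst=2, C=14
  Priority 3, burst=9, C=23
Average turnaround = 49/3 = 16.3333

16.3333


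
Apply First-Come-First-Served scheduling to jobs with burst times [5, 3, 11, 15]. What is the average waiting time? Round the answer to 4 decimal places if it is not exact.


FCFS order (as given): [5, 3, 11, 15]
Waiting times:
  Job 1: wait = 0
  Job 2: wait = 5
  Job 3: wait = 8
  Job 4: wait = 19
Sum of waiting times = 32
Average waiting time = 32/4 = 8.0

8.0


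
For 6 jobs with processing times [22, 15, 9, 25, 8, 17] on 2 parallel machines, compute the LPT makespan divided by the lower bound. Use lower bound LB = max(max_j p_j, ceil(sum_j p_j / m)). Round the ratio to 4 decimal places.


LPT order: [25, 22, 17, 15, 9, 8]
Machine loads after assignment: [48, 48]
LPT makespan = 48
Lower bound = max(max_job, ceil(total/2)) = max(25, 48) = 48
Ratio = 48 / 48 = 1.0

1.0


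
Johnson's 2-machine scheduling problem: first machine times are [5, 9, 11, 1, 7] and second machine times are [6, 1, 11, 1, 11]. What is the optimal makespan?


Apply Johnson's rule:
  Group 1 (a <= b): [(4, 1, 1), (1, 5, 6), (5, 7, 11), (3, 11, 11)]
  Group 2 (a > b): [(2, 9, 1)]
Optimal job order: [4, 1, 5, 3, 2]
Schedule:
  Job 4: M1 done at 1, M2 done at 2
  Job 1: M1 done at 6, M2 done at 12
  Job 5: M1 done at 13, M2 done at 24
  Job 3: M1 done at 24, M2 done at 35
  Job 2: M1 done at 33, M2 done at 36
Makespan = 36

36


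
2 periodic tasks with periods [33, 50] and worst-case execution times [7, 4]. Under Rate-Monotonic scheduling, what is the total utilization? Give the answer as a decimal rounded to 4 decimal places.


Compute individual utilizations (exact fractions):
  Task 1: C/T = 7/33 (approx. 0.2121)
  Task 2: C/T = 4/50 = 2/25 (approx. 0.08)
Total utilization U = 7/33 + 2/25 = 241/825
Rounded to 4 decimal places: U = 0.2921
RM (Liu & Layland) bound for 2 tasks = 0.828427; compare with U = 241/825 (approx. 0.292121)
U <= bound, so schedulable by RM sufficient condition.

0.2921


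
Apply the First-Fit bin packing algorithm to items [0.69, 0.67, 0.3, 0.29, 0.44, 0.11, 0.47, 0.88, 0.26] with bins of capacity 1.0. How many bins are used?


Place items sequentially using First-Fit:
  Item 0.69 -> new Bin 1
  Item 0.67 -> new Bin 2
  Item 0.3 -> Bin 1 (now 0.99)
  Item 0.29 -> Bin 2 (now 0.96)
  Item 0.44 -> new Bin 3
  Item 0.11 -> Bin 3 (now 0.55)
  Item 0.47 -> new Bin 4
  Item 0.88 -> new Bin 5
  Item 0.26 -> Bin 3 (now 0.81)
Total bins used = 5

5


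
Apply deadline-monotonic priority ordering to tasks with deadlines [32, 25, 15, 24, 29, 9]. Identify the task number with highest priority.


Sort tasks by relative deadline (ascending):
  Task 6: deadline = 9
  Task 3: deadline = 15
  Task 4: deadline = 24
  Task 2: deadline = 25
  Task 5: deadline = 29
  Task 1: deadline = 32
Priority order (highest first): [6, 3, 4, 2, 5, 1]
Highest priority task = 6

6


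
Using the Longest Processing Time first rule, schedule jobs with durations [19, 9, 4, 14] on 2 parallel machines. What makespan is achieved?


Sort jobs in decreasing order (LPT): [19, 14, 9, 4]
Assign each job to the least loaded machine:
  Machine 1: jobs [19, 4], load = 23
  Machine 2: jobs [14, 9], load = 23
Makespan = max load = 23

23


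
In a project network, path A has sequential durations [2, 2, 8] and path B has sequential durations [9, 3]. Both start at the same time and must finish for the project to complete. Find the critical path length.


Path A total = 2 + 2 + 8 = 12
Path B total = 9 + 3 = 12
Critical path = longest path = max(12, 12) = 12

12


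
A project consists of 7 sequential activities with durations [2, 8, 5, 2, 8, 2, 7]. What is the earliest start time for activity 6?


Activity 6 starts after activities 1 through 5 complete.
Predecessor durations: [2, 8, 5, 2, 8]
ES = 2 + 8 + 5 + 2 + 8 = 25

25


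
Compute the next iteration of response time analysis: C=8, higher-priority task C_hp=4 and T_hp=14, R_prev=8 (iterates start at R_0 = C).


R_next = C + ceil(R_prev / T_hp) * C_hp
ceil(8 / 14) = ceil(0.5714) = 1
Interference = 1 * 4 = 4
R_next = 8 + 4 = 12

12


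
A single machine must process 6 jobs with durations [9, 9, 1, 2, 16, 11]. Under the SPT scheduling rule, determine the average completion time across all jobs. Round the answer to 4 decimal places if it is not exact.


Sort jobs by processing time (SPT order): [1, 2, 9, 9, 11, 16]
Compute completion times sequentially:
  Job 1: processing = 1, completes at 1
  Job 2: processing = 2, completes at 3
  Job 3: processing = 9, completes at 12
  Job 4: processing = 9, completes at 21
  Job 5: processing = 11, completes at 32
  Job 6: processing = 16, completes at 48
Sum of completion times = 117
Average completion time = 117/6 = 19.5

19.5


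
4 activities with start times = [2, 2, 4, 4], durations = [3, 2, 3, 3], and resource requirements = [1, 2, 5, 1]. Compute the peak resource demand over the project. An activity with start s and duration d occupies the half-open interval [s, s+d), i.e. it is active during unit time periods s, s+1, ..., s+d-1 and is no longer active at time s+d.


Each activity i is active on [start_i, start_i + duration_i).
Compute total resource usage per time slot:
  t=0: active resources = [], total = 0
  t=1: active resources = [], total = 0
  t=2: active resources = [1, 2], total = 3
  t=3: active resources = [1, 2], total = 3
  t=4: active resources = [1, 5, 1], total = 7
  t=5: active resources = [5, 1], total = 6
  t=6: active resources = [5, 1], total = 6
Peak resource demand = 7

7


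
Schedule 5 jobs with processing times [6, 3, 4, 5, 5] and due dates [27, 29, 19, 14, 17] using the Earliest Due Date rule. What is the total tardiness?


Sort by due date (EDD order): [(5, 14), (5, 17), (4, 19), (6, 27), (3, 29)]
Compute completion times and tardiness:
  Job 1: p=5, d=14, C=5, tardiness=max(0,5-14)=0
  Job 2: p=5, d=17, C=10, tardiness=max(0,10-17)=0
  Job 3: p=4, d=19, C=14, tardiness=max(0,14-19)=0
  Job 4: p=6, d=27, C=20, tardiness=max(0,20-27)=0
  Job 5: p=3, d=29, C=23, tardiness=max(0,23-29)=0
Total tardiness = 0

0


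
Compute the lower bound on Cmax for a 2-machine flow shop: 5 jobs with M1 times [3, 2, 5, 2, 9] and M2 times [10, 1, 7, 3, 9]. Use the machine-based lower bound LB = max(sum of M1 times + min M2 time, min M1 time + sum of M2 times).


LB1 = sum(M1 times) + min(M2 times) = 21 + 1 = 22
LB2 = min(M1 times) + sum(M2 times) = 2 + 30 = 32
Lower bound = max(LB1, LB2) = max(22, 32) = 32

32


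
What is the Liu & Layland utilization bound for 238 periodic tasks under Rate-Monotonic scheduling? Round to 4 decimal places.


Compute 2^(1/238) = 1.0029166282
Subtract 1: 1.0029166282 - 1 = 0.0029166282
Multiply by n: 238 * 0.0029166282 = 0.6941575116
Round to 4 dp: 0.6942

0.6942


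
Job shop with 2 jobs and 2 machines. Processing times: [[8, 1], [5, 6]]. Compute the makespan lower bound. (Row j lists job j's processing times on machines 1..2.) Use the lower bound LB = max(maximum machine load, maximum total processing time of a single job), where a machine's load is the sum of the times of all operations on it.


Machine loads:
  Machine 1: 8 + 5 = 13
  Machine 2: 1 + 6 = 7
Max machine load = 13
Job totals:
  Job 1: 9
  Job 2: 11
Max job total = 11
Lower bound = max(13, 11) = 13

13


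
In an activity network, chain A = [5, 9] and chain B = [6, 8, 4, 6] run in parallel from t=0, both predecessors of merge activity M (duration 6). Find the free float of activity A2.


ES(A2) = sum of predecessors on chain A = 5
EF(A2) = ES + duration = 5 + 9 = 14
Successor of A2 is M. ES(M) = max(sum(A), sum(B)) = max(14, 24) = 24
Free float = ES(successor) - EF(current) = 24 - 14 = 10

10


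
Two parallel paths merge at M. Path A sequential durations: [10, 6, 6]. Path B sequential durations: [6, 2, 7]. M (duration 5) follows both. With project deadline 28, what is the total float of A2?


Forward pass: ES(A2) = sum of predecessors on chain A = 10
EF = ES + duration = 10 + 6 = 16
Backward pass: LF(M) = deadline = 28; LS(M) = 28 - 5 = 23
LF(A2) = LS(M) - sum(successors on chain A) = 23 - 6 = 17
LS = LF - duration = 17 - 6 = 11
Total float = LS - ES = 11 - 10 = 1

1


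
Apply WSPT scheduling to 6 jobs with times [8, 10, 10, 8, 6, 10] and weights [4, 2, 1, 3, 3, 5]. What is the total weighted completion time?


Compute p/w ratios and sort ascending (WSPT): [(8, 4), (6, 3), (10, 5), (8, 3), (10, 2), (10, 1)]
Compute weighted completion times:
  Job (p=8,w=4): C=8, w*C=4*8=32
  Job (p=6,w=3): C=14, w*C=3*14=42
  Job (p=10,w=5): C=24, w*C=5*24=120
  Job (p=8,w=3): C=32, w*C=3*32=96
  Job (p=10,w=2): C=42, w*C=2*42=84
  Job (p=10,w=1): C=52, w*C=1*52=52
Total weighted completion time = 426

426


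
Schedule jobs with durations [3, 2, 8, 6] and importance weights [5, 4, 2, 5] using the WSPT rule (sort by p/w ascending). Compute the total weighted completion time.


Compute p/w ratios and sort ascending (WSPT): [(2, 4), (3, 5), (6, 5), (8, 2)]
Compute weighted completion times:
  Job (p=2,w=4): C=2, w*C=4*2=8
  Job (p=3,w=5): C=5, w*C=5*5=25
  Job (p=6,w=5): C=11, w*C=5*11=55
  Job (p=8,w=2): C=19, w*C=2*19=38
Total weighted completion time = 126

126


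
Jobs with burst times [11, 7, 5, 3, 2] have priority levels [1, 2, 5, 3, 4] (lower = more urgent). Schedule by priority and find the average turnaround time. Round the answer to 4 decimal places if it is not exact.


Sort by priority (ascending = highest first):
Order: [(1, 11), (2, 7), (3, 3), (4, 2), (5, 5)]
Completion times:
  Priority 1, burst=11, C=11
  Priority 2, burst=7, C=18
  Priority 3, burst=3, C=21
  Priority 4, burst=2, C=23
  Priority 5, burst=5, C=28
Average turnaround = 101/5 = 20.2

20.2


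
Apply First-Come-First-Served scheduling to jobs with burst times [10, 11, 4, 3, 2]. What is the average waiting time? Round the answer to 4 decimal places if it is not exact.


FCFS order (as given): [10, 11, 4, 3, 2]
Waiting times:
  Job 1: wait = 0
  Job 2: wait = 10
  Job 3: wait = 21
  Job 4: wait = 25
  Job 5: wait = 28
Sum of waiting times = 84
Average waiting time = 84/5 = 16.8

16.8


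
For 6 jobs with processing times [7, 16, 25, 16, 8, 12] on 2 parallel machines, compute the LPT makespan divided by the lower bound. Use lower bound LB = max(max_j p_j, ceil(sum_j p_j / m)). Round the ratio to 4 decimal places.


LPT order: [25, 16, 16, 12, 8, 7]
Machine loads after assignment: [44, 40]
LPT makespan = 44
Lower bound = max(max_job, ceil(total/2)) = max(25, 42) = 42
Ratio = 44 / 42 = 1.0476

1.0476


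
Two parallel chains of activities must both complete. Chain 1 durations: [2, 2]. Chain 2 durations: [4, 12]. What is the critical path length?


Path A total = 2 + 2 = 4
Path B total = 4 + 12 = 16
Critical path = longest path = max(4, 16) = 16

16


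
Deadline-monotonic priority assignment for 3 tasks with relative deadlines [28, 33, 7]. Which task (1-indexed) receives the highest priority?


Sort tasks by relative deadline (ascending):
  Task 3: deadline = 7
  Task 1: deadline = 28
  Task 2: deadline = 33
Priority order (highest first): [3, 1, 2]
Highest priority task = 3

3


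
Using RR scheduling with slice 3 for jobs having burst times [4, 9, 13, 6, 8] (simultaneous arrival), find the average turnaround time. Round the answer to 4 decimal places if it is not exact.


Time quantum = 3
Execution trace:
  J1 runs 3 units, time = 3
  J2 runs 3 units, time = 6
  J3 runs 3 units, time = 9
  J4 runs 3 units, time = 12
  J5 runs 3 units, time = 15
  J1 runs 1 units, time = 16
  J2 runs 3 units, time = 19
  J3 runs 3 units, time = 22
  J4 runs 3 units, time = 25
  J5 runs 3 units, time = 28
  J2 runs 3 units, time = 31
  J3 runs 3 units, time = 34
  J5 runs 2 units, time = 36
  J3 runs 3 units, time = 39
  J3 runs 1 units, time = 40
Finish times: [16, 31, 40, 25, 36]
Average turnaround = 148/5 = 29.6

29.6


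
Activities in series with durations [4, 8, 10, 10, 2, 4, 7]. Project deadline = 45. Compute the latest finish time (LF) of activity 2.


LF(activity 2) = deadline - sum of successor durations
Successors: activities 3 through 7 with durations [10, 10, 2, 4, 7]
Sum of successor durations = 33
LF = 45 - 33 = 12

12


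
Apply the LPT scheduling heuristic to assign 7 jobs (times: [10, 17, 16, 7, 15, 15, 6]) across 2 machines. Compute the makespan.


Sort jobs in decreasing order (LPT): [17, 16, 15, 15, 10, 7, 6]
Assign each job to the least loaded machine:
  Machine 1: jobs [17, 15, 7, 6], load = 45
  Machine 2: jobs [16, 15, 10], load = 41
Makespan = max load = 45

45


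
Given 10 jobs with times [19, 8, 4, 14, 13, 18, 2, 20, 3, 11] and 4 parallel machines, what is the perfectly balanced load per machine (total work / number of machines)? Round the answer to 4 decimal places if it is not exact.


Total processing time = 19 + 8 + 4 + 14 + 13 + 18 + 2 + 20 + 3 + 11 = 112
Number of machines = 4
Ideal balanced load = 112 / 4 = 28.0

28.0


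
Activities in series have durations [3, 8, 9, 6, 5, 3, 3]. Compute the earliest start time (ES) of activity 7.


Activity 7 starts after activities 1 through 6 complete.
Predecessor durations: [3, 8, 9, 6, 5, 3]
ES = 3 + 8 + 9 + 6 + 5 + 3 = 34

34


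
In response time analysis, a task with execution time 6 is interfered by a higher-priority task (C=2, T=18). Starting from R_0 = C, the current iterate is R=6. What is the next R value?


R_next = C + ceil(R_prev / T_hp) * C_hp
ceil(6 / 18) = ceil(0.3333) = 1
Interference = 1 * 2 = 2
R_next = 6 + 2 = 8

8


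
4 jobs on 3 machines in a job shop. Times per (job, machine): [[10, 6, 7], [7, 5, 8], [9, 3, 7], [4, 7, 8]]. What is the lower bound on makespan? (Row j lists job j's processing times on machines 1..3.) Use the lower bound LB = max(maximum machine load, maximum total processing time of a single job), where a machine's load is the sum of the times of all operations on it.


Machine loads:
  Machine 1: 10 + 7 + 9 + 4 = 30
  Machine 2: 6 + 5 + 3 + 7 = 21
  Machine 3: 7 + 8 + 7 + 8 = 30
Max machine load = 30
Job totals:
  Job 1: 23
  Job 2: 20
  Job 3: 19
  Job 4: 19
Max job total = 23
Lower bound = max(30, 23) = 30

30


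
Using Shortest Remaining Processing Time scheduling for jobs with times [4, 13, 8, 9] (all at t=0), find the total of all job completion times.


Since all jobs arrive at t=0, SRPT equals SPT ordering.
SPT order: [4, 8, 9, 13]
Completion times:
  Job 1: p=4, C=4
  Job 2: p=8, C=12
  Job 3: p=9, C=21
  Job 4: p=13, C=34
Total completion time = 4 + 12 + 21 + 34 = 71

71


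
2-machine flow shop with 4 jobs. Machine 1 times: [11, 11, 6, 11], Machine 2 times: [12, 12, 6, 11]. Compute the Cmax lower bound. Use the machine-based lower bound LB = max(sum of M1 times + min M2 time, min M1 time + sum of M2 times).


LB1 = sum(M1 times) + min(M2 times) = 39 + 6 = 45
LB2 = min(M1 times) + sum(M2 times) = 6 + 41 = 47
Lower bound = max(LB1, LB2) = max(45, 47) = 47

47


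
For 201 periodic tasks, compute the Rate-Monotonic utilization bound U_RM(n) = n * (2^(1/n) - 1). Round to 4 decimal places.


Compute 2^(1/201) = 1.0034544463
Subtract 1: 1.0034544463 - 1 = 0.0034544463
Multiply by n: 201 * 0.0034544463 = 0.6943437063
Round to 4 dp: 0.6943

0.6943


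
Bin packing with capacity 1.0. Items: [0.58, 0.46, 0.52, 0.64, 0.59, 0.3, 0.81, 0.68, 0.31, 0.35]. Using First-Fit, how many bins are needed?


Place items sequentially using First-Fit:
  Item 0.58 -> new Bin 1
  Item 0.46 -> new Bin 2
  Item 0.52 -> Bin 2 (now 0.98)
  Item 0.64 -> new Bin 3
  Item 0.59 -> new Bin 4
  Item 0.3 -> Bin 1 (now 0.88)
  Item 0.81 -> new Bin 5
  Item 0.68 -> new Bin 6
  Item 0.31 -> Bin 3 (now 0.95)
  Item 0.35 -> Bin 4 (now 0.94)
Total bins used = 6

6


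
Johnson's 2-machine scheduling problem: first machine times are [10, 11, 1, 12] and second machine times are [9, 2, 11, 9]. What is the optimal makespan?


Apply Johnson's rule:
  Group 1 (a <= b): [(3, 1, 11)]
  Group 2 (a > b): [(1, 10, 9), (4, 12, 9), (2, 11, 2)]
Optimal job order: [3, 1, 4, 2]
Schedule:
  Job 3: M1 done at 1, M2 done at 12
  Job 1: M1 done at 11, M2 done at 21
  Job 4: M1 done at 23, M2 done at 32
  Job 2: M1 done at 34, M2 done at 36
Makespan = 36

36


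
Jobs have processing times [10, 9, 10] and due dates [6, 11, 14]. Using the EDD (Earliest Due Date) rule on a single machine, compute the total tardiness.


Sort by due date (EDD order): [(10, 6), (9, 11), (10, 14)]
Compute completion times and tardiness:
  Job 1: p=10, d=6, C=10, tardiness=max(0,10-6)=4
  Job 2: p=9, d=11, C=19, tardiness=max(0,19-11)=8
  Job 3: p=10, d=14, C=29, tardiness=max(0,29-14)=15
Total tardiness = 27

27


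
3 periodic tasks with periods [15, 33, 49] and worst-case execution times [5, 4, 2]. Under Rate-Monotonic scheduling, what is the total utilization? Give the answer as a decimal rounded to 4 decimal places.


Compute individual utilizations (exact fractions):
  Task 1: C/T = 5/15 = 1/3 (approx. 0.3333)
  Task 2: C/T = 4/33 (approx. 0.1212)
  Task 3: C/T = 2/49 (approx. 0.0408)
Total utilization U = 1/3 + 4/33 + 2/49 = 267/539
Rounded to 4 decimal places: U = 0.4954
RM (Liu & Layland) bound for 3 tasks = 0.779763; compare with U = 267/539 (approx. 0.495362)
U <= bound, so schedulable by RM sufficient condition.

0.4954


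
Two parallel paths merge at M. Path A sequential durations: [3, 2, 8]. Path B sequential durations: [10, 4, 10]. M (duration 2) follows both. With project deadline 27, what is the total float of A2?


Forward pass: ES(A2) = sum of predecessors on chain A = 3
EF = ES + duration = 3 + 2 = 5
Backward pass: LF(M) = deadline = 27; LS(M) = 27 - 2 = 25
LF(A2) = LS(M) - sum(successors on chain A) = 25 - 8 = 17
LS = LF - duration = 17 - 2 = 15
Total float = LS - ES = 15 - 3 = 12

12


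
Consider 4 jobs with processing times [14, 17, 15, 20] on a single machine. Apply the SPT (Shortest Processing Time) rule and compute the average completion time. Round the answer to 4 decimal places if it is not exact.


Sort jobs by processing time (SPT order): [14, 15, 17, 20]
Compute completion times sequentially:
  Job 1: processing = 14, completes at 14
  Job 2: processing = 15, completes at 29
  Job 3: processing = 17, completes at 46
  Job 4: processing = 20, completes at 66
Sum of completion times = 155
Average completion time = 155/4 = 38.75

38.75


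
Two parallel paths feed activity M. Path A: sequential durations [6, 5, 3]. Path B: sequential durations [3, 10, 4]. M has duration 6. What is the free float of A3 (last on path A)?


ES(A3) = sum of predecessors on chain A = 11
EF(A3) = ES + duration = 11 + 3 = 14
Successor of A3 is M. ES(M) = max(sum(A), sum(B)) = max(14, 17) = 17
Free float = ES(successor) - EF(current) = 17 - 14 = 3

3


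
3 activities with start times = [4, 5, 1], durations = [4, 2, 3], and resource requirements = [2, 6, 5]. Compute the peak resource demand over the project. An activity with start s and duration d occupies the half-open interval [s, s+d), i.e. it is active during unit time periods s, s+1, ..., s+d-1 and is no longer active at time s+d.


Each activity i is active on [start_i, start_i + duration_i).
Compute total resource usage per time slot:
  t=0: active resources = [], total = 0
  t=1: active resources = [5], total = 5
  t=2: active resources = [5], total = 5
  t=3: active resources = [5], total = 5
  t=4: active resources = [2], total = 2
  t=5: active resources = [2, 6], total = 8
  t=6: active resources = [2, 6], total = 8
  t=7: active resources = [2], total = 2
Peak resource demand = 8

8


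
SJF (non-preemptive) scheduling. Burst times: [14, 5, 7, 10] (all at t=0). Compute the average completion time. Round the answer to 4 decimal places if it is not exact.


SJF order (ascending): [5, 7, 10, 14]
Completion times:
  Job 1: burst=5, C=5
  Job 2: burst=7, C=12
  Job 3: burst=10, C=22
  Job 4: burst=14, C=36
Average completion = 75/4 = 18.75

18.75


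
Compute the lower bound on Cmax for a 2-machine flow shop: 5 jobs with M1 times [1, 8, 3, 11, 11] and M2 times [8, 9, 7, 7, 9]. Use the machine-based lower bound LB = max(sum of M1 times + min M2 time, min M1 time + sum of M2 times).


LB1 = sum(M1 times) + min(M2 times) = 34 + 7 = 41
LB2 = min(M1 times) + sum(M2 times) = 1 + 40 = 41
Lower bound = max(LB1, LB2) = max(41, 41) = 41

41


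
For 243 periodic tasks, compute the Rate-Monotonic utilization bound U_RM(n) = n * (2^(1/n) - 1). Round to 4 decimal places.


Compute 2^(1/243) = 1.0028565297
Subtract 1: 1.0028565297 - 1 = 0.0028565297
Multiply by n: 243 * 0.0028565297 = 0.6941367171
Round to 4 dp: 0.6941

0.6941


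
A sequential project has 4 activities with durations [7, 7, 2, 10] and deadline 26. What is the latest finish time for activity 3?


LF(activity 3) = deadline - sum of successor durations
Successors: activities 4 through 4 with durations [10]
Sum of successor durations = 10
LF = 26 - 10 = 16

16


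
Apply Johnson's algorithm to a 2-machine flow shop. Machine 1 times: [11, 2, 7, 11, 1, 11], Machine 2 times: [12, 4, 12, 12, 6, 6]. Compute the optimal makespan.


Apply Johnson's rule:
  Group 1 (a <= b): [(5, 1, 6), (2, 2, 4), (3, 7, 12), (1, 11, 12), (4, 11, 12)]
  Group 2 (a > b): [(6, 11, 6)]
Optimal job order: [5, 2, 3, 1, 4, 6]
Schedule:
  Job 5: M1 done at 1, M2 done at 7
  Job 2: M1 done at 3, M2 done at 11
  Job 3: M1 done at 10, M2 done at 23
  Job 1: M1 done at 21, M2 done at 35
  Job 4: M1 done at 32, M2 done at 47
  Job 6: M1 done at 43, M2 done at 53
Makespan = 53

53


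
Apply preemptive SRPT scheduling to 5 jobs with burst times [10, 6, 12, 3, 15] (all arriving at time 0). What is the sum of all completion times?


Since all jobs arrive at t=0, SRPT equals SPT ordering.
SPT order: [3, 6, 10, 12, 15]
Completion times:
  Job 1: p=3, C=3
  Job 2: p=6, C=9
  Job 3: p=10, C=19
  Job 4: p=12, C=31
  Job 5: p=15, C=46
Total completion time = 3 + 9 + 19 + 31 + 46 = 108

108


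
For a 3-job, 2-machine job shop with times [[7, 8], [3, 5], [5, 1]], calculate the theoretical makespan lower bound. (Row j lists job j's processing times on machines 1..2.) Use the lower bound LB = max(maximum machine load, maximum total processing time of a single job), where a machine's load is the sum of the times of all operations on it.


Machine loads:
  Machine 1: 7 + 3 + 5 = 15
  Machine 2: 8 + 5 + 1 = 14
Max machine load = 15
Job totals:
  Job 1: 15
  Job 2: 8
  Job 3: 6
Max job total = 15
Lower bound = max(15, 15) = 15

15


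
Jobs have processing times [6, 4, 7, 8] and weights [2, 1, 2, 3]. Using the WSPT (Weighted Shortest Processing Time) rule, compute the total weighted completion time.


Compute p/w ratios and sort ascending (WSPT): [(8, 3), (6, 2), (7, 2), (4, 1)]
Compute weighted completion times:
  Job (p=8,w=3): C=8, w*C=3*8=24
  Job (p=6,w=2): C=14, w*C=2*14=28
  Job (p=7,w=2): C=21, w*C=2*21=42
  Job (p=4,w=1): C=25, w*C=1*25=25
Total weighted completion time = 119

119
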